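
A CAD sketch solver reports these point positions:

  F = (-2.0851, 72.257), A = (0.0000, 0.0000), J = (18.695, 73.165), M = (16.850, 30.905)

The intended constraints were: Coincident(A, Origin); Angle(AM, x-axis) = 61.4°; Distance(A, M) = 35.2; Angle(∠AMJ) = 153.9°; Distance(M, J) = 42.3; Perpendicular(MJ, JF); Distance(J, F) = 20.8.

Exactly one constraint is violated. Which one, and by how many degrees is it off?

Perpendicular(MJ, JF) — off by 5.00°.

A = (0.00, 0.00) ✓; AM at 61.40° ✓; |AM| = 35.20 ✓; ∠AMJ = 153.9° ✓; |MJ| = 42.30 ✓; ∠(MJ, JF) = 95.00° ✗; |JF| = 20.80 ✓.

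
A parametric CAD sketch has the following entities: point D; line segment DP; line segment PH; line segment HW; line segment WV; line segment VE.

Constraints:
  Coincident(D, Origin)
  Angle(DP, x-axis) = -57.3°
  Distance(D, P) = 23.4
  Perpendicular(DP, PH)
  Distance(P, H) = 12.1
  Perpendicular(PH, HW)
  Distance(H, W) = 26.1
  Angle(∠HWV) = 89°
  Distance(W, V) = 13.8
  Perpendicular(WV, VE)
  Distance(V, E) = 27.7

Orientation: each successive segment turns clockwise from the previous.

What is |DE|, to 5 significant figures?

25.266

∠HWV = 89.0° gives WV at 31.700° from the x-axis; with |WV| = 13.8, V = (0.10026, 2.9867). The perpendicularity gives VE at right angles to WV, so VE runs at -58.300°; with |VE| = 27.7, E = (14.656, -20.581). Then |DE| = |E − D| = 25.266.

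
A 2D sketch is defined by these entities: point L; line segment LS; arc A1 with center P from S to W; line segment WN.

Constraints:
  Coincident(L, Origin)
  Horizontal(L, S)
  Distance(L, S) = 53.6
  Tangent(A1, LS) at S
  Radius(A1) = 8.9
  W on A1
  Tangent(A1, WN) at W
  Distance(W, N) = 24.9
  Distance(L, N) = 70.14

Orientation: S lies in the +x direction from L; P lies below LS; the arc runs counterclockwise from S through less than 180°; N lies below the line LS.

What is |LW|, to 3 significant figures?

48.6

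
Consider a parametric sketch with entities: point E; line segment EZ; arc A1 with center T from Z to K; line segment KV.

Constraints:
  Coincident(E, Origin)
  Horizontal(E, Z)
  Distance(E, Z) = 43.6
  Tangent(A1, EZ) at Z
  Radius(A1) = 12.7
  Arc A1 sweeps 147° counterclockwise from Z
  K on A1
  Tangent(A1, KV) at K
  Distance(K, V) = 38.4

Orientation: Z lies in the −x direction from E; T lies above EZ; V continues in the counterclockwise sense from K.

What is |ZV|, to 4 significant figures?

50.98

On A1, Z sits at bearing -90° from T; a 147° counterclockwise sweep puts K at bearing 57°, so K = T + 12.7·(cos 57°, sin 57°) = (-36.68, 23.35). A1 meets KV tangentially, so TK is at right angles to KV, so KV runs along (−sin 57°, cos 57°); with |KV| = 38.4, V = (-68.89, 44.27). Then |ZV| = |V − Z| = 50.98.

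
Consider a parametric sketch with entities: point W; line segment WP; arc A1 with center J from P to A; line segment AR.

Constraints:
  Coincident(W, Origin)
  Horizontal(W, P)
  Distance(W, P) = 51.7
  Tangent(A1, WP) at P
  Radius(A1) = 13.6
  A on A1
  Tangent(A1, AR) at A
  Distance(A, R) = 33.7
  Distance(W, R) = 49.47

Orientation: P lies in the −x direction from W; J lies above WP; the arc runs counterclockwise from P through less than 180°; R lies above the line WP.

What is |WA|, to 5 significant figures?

39.915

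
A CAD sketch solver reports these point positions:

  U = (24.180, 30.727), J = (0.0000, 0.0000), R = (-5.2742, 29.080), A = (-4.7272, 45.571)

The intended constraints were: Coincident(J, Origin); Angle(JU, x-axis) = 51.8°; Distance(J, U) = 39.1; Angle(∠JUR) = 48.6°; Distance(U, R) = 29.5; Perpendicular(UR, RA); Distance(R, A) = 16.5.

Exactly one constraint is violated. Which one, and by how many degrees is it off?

Perpendicular(UR, RA) — off by 5.10°.

J = (0.00, 0.00) ✓; JU at 51.80° ✓; |JU| = 39.10 ✓; ∠JUR = 48.60° ✓; |UR| = 29.50 ✓; ∠(UR, RA) = 95.10° ✗; |RA| = 16.50 ✓.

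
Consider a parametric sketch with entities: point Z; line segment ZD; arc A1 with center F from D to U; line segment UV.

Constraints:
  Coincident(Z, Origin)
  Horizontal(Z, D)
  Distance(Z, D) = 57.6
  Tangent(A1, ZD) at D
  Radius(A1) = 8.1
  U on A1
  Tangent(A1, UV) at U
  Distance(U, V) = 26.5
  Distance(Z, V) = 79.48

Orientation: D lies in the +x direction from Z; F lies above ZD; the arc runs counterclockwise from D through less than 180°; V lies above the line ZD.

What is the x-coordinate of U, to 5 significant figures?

65.337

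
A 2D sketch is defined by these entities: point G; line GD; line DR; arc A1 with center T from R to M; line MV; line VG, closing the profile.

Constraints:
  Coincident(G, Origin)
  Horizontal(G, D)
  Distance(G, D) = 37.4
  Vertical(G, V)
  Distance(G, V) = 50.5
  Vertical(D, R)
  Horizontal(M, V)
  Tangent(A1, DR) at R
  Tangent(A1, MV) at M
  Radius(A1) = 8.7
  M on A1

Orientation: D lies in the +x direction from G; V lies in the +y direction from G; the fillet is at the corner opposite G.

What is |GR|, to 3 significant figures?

56.1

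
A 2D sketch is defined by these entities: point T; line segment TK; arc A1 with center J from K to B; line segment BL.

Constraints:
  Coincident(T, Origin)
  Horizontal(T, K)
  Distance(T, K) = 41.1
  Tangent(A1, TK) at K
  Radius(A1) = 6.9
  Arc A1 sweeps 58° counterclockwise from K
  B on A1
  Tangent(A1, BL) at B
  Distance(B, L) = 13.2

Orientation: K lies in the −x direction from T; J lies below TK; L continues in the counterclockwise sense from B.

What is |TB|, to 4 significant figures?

47.06

T is at the origin; T and K share the same y with |TK| = 41.1 and K on the −x side, so K = (-41.10, 0.000). Since A1 is tangent to TK there, JK ⟂ TK, so J = K + (0, -6.9) = (-41.10, -6.900). On A1, K sits at bearing 90° from J; a 58° counterclockwise sweep puts B at bearing 148°, so B = J + 6.9·(cos 148°, sin 148°) = (-46.95, -3.244). Then |TB| = |B − T| = 47.06.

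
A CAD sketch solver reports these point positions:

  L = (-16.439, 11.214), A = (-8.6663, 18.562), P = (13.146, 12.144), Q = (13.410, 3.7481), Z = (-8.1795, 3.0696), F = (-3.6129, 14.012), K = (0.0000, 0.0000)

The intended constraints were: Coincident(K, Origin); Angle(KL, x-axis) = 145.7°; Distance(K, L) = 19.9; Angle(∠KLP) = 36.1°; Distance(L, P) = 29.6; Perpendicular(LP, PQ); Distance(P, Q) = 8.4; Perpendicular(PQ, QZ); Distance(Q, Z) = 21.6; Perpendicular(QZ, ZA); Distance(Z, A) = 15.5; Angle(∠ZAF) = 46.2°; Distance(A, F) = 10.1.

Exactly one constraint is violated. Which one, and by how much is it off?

Distance(A, F) = 10.1 — off by 3.30.

K = (0.00, 0.00) ✓; KL at 145.7° ✓; |KL| = 19.90 ✓; ∠KLP = 36.10° ✓; |LP| = 29.60 ✓; ∠(LP, PQ) = 90.00° ✓; |PQ| = 8.400 ✓; ∠(PQ, QZ) = 90.00° ✓; |QZ| = 21.60 ✓; ∠(QZ, ZA) = 90.00° ✓; |ZA| = 15.50 ✓; ∠ZAF = 46.20° ✓; |AF| = 6.800 ✗.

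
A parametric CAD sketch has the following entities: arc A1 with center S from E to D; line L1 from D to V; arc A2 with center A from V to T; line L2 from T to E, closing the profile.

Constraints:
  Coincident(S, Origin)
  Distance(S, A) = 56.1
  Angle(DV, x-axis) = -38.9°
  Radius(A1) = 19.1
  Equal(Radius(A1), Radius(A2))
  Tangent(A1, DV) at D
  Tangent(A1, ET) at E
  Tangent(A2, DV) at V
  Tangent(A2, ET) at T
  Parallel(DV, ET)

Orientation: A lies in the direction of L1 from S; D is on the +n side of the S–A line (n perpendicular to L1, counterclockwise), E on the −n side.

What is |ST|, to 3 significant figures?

59.3

The slot axis is L1's direction at -38.9°, so u = (cos -38.9°, sin -38.9°) = (0.778, -0.628) and n = (−sin -38.9°, cos -38.9°) = (0.628, 0.778). S is at the origin and A lies 56.1 along u from S, so A = 56.1·u = (43.7, -35.2). Tangency of A1 to both parallel lines with radius 19.1 puts D and E at S ± 19.1·n: D = (12.0, 14.9), E = (-12.0, -14.9). Equal radii place V and T the same way about A: V = A + 19.1·n = (55.7, -20.4), T = A − 19.1·n = (31.7, -50.1). Then |ST| = |T − S| = 59.3.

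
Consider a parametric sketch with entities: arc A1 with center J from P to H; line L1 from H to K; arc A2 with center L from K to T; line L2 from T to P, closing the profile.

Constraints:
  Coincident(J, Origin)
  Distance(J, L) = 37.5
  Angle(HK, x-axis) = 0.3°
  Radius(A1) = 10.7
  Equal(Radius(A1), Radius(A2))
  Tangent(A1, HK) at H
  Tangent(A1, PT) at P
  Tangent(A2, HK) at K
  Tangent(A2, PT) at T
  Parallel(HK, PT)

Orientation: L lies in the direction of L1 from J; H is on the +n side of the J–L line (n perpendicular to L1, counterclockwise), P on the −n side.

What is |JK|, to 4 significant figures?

39.00

Tangency of A1 to both parallel lines with radius 10.7 puts H and P at J ± 10.7·n: H = (-0.05602, 10.70), P = (0.05602, -10.70). Equal radii place K and T the same way about L: K = L + 10.7·n = (37.44, 10.90), T = L − 10.7·n = (37.56, -10.50). Then |JK| = |K − J| = 39.00.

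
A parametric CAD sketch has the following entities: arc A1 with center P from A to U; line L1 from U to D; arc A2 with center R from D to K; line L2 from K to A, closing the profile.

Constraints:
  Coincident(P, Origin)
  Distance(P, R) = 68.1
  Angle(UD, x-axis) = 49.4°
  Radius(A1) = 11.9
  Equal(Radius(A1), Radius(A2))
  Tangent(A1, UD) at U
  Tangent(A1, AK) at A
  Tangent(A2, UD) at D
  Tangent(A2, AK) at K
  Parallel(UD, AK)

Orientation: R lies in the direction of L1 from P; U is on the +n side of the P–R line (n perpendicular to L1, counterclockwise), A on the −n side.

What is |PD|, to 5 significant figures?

69.132

The slot axis is L1's direction at 49.4°, so u = (cos 49.4°, sin 49.4°) = (0.65077, 0.75927) and n = (−sin 49.4°, cos 49.4°) = (-0.75927, 0.65077). P is at the origin and R lies 68.1 along u from P, so R = 68.1·u = (44.318, 51.706). Tangency of A1 to both parallel lines with radius 11.9 puts U and A at P ± 11.9·n: U = (-9.0353, 7.7442), A = (9.0353, -7.7442). Equal radii place D and K the same way about R: D = R + 11.9·n = (35.282, 59.451), K = R − 11.9·n = (53.353, 43.962). Then |PD| = |D − P| = 69.132.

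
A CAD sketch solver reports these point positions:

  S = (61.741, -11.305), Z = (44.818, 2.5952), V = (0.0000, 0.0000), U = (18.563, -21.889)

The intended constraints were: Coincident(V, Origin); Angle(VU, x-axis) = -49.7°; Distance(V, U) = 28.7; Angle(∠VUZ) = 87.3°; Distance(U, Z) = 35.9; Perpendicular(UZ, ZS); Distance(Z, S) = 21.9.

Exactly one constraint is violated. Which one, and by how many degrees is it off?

Perpendicular(UZ, ZS) — off by 7.60°.

V = (0.00, 0.00) ✓; VU at -49.70° ✓; |VU| = 28.70 ✓; ∠VUZ = 87.30° ✓; |UZ| = 35.90 ✓; ∠(UZ, ZS) = 82.40° ✗; |ZS| = 21.90 ✓.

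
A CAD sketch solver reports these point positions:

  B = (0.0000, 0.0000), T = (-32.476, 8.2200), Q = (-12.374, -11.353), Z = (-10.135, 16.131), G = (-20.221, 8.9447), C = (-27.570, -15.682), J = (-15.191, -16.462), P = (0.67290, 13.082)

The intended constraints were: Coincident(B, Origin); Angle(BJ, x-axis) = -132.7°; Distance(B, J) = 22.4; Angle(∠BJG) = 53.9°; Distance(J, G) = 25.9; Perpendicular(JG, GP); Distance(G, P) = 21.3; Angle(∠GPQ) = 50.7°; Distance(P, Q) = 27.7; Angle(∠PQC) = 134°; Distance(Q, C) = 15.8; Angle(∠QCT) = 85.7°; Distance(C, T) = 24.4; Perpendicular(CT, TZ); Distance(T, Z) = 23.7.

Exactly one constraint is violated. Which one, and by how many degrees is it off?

Perpendicular(CT, TZ) — off by 7.90°.

B = (0.00, 0.00) ✓; BJ at -132.7° ✓; |BJ| = 22.40 ✓; ∠BJG = 53.90° ✓; |JG| = 25.90 ✓; ∠(JG, GP) = 90.00° ✓; |GP| = 21.30 ✓; ∠GPQ = 50.70° ✓; |PQ| = 27.70 ✓; ∠PQC = 134.0° ✓; |QC| = 15.80 ✓; ∠QCT = 85.70° ✓; |CT| = 24.40 ✓; ∠(CT, TZ) = 82.10° ✗; |TZ| = 23.70 ✓.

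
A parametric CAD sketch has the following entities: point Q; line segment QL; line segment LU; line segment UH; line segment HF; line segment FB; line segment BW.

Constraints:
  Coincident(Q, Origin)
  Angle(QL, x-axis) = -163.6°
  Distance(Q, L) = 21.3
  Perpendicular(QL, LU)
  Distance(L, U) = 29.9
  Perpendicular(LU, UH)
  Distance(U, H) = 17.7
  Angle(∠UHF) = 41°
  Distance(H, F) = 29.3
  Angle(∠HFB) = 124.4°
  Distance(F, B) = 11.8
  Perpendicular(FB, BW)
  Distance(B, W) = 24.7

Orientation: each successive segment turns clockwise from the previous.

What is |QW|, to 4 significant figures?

48.64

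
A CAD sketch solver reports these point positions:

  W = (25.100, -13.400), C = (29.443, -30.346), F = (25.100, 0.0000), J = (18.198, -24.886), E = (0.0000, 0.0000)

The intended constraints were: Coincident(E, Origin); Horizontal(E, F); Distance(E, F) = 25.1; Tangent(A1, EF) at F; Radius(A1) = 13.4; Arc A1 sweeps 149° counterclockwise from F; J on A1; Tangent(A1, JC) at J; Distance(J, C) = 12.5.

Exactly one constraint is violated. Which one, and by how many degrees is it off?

Tangent(A1, JC) at J — off by 5.10°.

E = (0.00, 0.00) ✓; E.y = 0.00, F.y = 0.00 ✓; |EF| = 25.10 ✓; ∠(WF, FE) = 90.00° ✓; |WF| = 13.40 ✓; bearing(W→J) − bearing(W→F) = 149.0° ✓; |WJ| = 13.40 ✓; ∠(WJ, JC) = 84.90° ✗; |JC| = 12.50 ✓.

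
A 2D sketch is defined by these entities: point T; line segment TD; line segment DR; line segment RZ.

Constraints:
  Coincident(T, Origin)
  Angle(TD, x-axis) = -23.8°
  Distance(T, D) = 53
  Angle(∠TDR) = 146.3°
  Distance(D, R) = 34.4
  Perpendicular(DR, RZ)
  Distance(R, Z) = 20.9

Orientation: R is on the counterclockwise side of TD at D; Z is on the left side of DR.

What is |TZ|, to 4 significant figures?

78.95

T is at the origin; TD runs at -23.8° with length 53.0, so D = 53.0·(cos -23.8°, sin -23.8°) = (48.49, -21.39). ∠TDR = 146.3°, so DR runs at -23.8° + (180° − 146.3°) = 9.900° from the x-axis; with |DR| = 34.4, R = D + 34.4·(cos 9.900°, sin 9.900°) = (82.38, -15.47). The perpendicularity gives RZ at right angles to DR; with |RZ| = 20.9 on the left of DR, Z = R + 20.9·(-0.1719, 0.9851) = (78.79, 5.115). Then |TZ| = |Z − T| = 78.95.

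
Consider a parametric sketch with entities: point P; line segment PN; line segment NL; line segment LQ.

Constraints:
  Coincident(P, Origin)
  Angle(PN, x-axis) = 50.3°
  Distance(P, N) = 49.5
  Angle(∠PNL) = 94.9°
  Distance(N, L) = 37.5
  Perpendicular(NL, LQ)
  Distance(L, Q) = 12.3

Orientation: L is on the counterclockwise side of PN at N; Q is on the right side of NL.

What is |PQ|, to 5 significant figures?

74.419

P is at the origin; PN runs at 50.3° with length 49.5, so N = 49.5·(cos 50.3°, sin 50.3°) = (31.619, 38.085). ∠PNL = 94.9°, so NL runs at 50.3° + (180° − 94.9°) = 135.40° from the x-axis; with |NL| = 37.5, L = N + 37.5·(cos 135.40°, sin 135.40°) = (4.9180, 64.416). The perpendicularity gives LQ at right angles to NL; with |LQ| = 12.3 on the right of NL, Q = L + 12.3·(0.70215, 0.71203) = (13.555, 73.174). Then |PQ| = |Q − P| = 74.419.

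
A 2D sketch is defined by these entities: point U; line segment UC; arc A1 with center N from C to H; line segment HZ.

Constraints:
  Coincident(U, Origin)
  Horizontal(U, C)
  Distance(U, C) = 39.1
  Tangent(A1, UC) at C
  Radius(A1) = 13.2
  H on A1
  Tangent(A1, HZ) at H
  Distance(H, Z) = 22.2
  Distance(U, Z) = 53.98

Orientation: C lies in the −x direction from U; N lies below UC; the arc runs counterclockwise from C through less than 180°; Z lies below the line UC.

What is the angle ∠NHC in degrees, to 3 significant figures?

27.7°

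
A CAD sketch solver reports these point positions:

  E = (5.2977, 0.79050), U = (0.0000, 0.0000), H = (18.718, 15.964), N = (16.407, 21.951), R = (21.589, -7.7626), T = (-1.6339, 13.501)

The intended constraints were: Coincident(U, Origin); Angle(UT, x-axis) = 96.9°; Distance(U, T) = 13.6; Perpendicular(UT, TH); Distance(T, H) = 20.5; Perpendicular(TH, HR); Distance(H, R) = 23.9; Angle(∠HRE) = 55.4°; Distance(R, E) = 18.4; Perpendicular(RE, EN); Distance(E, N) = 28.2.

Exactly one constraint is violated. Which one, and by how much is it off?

Distance(E, N) = 28.2 — off by 4.30.

U = (0.00, 0.00) ✓; UT at 96.90° ✓; |UT| = 13.60 ✓; ∠(UT, TH) = 90.00° ✓; |TH| = 20.50 ✓; ∠(TH, HR) = 90.00° ✓; |HR| = 23.90 ✓; ∠HRE = 55.40° ✓; |RE| = 18.40 ✓; ∠(RE, EN) = 90.00° ✓; |EN| = 23.90 ✗.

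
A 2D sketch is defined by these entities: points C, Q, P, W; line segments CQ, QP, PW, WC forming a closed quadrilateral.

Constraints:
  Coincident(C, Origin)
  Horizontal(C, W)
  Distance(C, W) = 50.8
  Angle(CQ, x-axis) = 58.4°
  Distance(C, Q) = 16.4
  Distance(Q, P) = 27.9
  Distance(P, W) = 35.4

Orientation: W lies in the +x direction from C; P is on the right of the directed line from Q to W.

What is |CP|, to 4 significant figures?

21.58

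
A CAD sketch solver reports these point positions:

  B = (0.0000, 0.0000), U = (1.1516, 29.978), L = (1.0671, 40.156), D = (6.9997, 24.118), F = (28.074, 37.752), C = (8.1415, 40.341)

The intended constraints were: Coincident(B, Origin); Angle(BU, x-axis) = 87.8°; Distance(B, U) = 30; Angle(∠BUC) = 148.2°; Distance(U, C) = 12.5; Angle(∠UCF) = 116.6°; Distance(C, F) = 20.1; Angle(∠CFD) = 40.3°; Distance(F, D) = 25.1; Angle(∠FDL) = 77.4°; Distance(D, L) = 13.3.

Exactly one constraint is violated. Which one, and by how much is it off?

Distance(D, L) = 13.3 — off by 3.80.

B = (0.00, 0.00) ✓; BU at 87.80° ✓; |BU| = 30.00 ✓; ∠BUC = 148.2° ✓; |UC| = 12.50 ✓; ∠UCF = 116.6° ✓; |CF| = 20.10 ✓; ∠CFD = 40.30° ✓; |FD| = 25.10 ✓; ∠FDL = 77.40° ✓; |DL| = 17.10 ✗.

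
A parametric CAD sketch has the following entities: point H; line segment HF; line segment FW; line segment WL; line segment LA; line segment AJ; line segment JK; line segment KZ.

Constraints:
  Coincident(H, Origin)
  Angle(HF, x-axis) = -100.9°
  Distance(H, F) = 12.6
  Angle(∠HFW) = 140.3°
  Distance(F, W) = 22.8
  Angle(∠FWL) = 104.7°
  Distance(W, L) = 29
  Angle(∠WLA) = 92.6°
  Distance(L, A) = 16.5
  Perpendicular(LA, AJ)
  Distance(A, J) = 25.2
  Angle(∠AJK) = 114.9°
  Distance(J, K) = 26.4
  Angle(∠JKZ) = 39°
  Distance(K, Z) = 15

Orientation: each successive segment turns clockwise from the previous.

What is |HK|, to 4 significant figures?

39.91

H is at the origin; HF runs at -100.9° with length 12.6, so F = (-2.383, -12.37). ∠HFW = 140.3° gives FW at -140.6° from the x-axis; with |FW| = 22.8, W = (-20.00, -26.84). ∠FWL = 104.7° gives WL at 144.1° from the x-axis; with |WL| = 29.0, L = (-43.49, -9.840). ∠WLA = 92.6° gives LA at 56.70° from the x-axis; with |LA| = 16.5, A = (-34.43, 3.951). LA is perpendicular to AJ, so AJ runs at -33.30°; with |AJ| = 25.2, J = (-13.37, -9.884). ∠AJK = 114.9° gives JK at -98.40° from the x-axis; with |JK| = 26.4, K = (-17.23, -36.00). Then |HK| = |K − H| = 39.91.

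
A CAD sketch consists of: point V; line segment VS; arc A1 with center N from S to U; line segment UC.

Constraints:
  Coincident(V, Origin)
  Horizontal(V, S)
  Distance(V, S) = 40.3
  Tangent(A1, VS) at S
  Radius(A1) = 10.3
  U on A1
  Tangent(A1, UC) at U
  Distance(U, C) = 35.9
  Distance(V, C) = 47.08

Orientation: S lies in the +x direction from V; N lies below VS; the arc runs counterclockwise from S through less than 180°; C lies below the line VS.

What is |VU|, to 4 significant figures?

31.30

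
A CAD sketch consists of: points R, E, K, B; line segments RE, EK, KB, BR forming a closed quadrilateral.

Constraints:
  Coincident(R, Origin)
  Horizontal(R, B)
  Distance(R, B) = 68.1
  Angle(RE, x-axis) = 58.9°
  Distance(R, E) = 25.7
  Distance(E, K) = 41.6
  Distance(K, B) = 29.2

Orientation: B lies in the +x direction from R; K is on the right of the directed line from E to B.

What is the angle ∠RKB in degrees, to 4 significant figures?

147.9°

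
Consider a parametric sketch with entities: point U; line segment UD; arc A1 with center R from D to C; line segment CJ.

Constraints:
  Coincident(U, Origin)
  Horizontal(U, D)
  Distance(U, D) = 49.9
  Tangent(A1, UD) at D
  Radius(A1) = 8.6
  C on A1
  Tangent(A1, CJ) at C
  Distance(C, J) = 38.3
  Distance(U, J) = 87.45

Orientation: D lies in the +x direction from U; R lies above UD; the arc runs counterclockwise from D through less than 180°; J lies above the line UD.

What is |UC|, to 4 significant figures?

56.51

U is at the origin; UD is horizontal with |UD| = 49.9 and D on the +x side, so D = (49.90, 0.000). Since A1 is tangent to UD there, RD ⟂ UD, so R = D + (0, 8.6) = (49.90, 8.600). Since RC ⟂ CJ (tangency), |RJ| = √(8.6² + 38.3²) = 39.25 regardless of where C sits on A1. So J lies on both circle(U, 87.45) and circle(R, 39.25); the above-UD intersection is J = (81.35, 32.09). C is the foot of the tangent from J: C = (56.43, 3.005).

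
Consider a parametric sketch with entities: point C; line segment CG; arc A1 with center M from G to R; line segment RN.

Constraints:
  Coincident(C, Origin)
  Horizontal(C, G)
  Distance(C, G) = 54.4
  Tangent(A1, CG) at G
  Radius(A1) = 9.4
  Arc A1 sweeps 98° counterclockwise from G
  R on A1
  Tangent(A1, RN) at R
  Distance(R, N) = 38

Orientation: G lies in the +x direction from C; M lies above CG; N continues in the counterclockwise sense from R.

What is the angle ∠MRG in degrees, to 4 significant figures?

41.00°

C is at the origin; CG is horizontal with |CG| = 54.4 and G on the +x side, so G = (54.40, 0.000). Since A1 is tangent to CG there, MG ⟂ CG, so M = G + (0, 9.4) = (54.40, 9.400). On A1, G sits at bearing -90° from M; a 98° counterclockwise sweep puts R at bearing 8°, so R = M + 9.4·(cos 8°, sin 8°) = (63.71, 10.71). Then cos ∠MRG = RM·RG / (|RM||RG|), giving 41.00°.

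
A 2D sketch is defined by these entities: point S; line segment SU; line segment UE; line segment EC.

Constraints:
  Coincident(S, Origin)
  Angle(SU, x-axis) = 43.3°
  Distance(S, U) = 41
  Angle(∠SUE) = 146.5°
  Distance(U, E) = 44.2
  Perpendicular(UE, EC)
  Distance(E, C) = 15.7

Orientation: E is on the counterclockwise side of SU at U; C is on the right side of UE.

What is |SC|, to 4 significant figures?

87.26

∠SUE = 146.5°, so UE runs at 43.3° + (180° − 146.5°) = 76.80° from the x-axis; with |UE| = 44.2, E = U + 44.2·(cos 76.80°, sin 76.80°) = (39.93, 71.15). The perpendicularity gives EC at right angles to UE; with |EC| = 15.7 on the right of UE, C = E + 15.7·(0.9736, -0.2284) = (55.22, 67.57). Then |SC| = |C − S| = 87.26.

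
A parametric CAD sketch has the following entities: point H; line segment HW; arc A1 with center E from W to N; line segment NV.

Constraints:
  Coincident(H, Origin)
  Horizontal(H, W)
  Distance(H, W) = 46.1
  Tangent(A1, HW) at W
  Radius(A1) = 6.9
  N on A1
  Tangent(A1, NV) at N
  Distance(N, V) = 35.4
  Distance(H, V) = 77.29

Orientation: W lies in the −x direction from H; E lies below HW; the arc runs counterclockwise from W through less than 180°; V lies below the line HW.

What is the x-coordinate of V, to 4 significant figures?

-69.05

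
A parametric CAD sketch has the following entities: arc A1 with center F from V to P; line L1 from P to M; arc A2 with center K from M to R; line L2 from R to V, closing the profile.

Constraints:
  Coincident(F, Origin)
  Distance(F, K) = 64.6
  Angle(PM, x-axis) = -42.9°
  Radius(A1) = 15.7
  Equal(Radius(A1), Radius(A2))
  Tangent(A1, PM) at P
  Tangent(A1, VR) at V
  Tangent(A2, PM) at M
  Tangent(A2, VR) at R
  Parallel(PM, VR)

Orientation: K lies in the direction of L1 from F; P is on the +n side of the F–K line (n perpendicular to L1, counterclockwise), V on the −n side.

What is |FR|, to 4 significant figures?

66.48

Tangency of A1 to both parallel lines with radius 15.7 puts P and V at F ± 15.7·n: P = (10.69, 11.50), V = (-10.69, -11.50). Equal radii place M and R the same way about K: M = K + 15.7·n = (58.01, -32.47), R = K − 15.7·n = (36.63, -55.48). Then |FR| = |R − F| = 66.48.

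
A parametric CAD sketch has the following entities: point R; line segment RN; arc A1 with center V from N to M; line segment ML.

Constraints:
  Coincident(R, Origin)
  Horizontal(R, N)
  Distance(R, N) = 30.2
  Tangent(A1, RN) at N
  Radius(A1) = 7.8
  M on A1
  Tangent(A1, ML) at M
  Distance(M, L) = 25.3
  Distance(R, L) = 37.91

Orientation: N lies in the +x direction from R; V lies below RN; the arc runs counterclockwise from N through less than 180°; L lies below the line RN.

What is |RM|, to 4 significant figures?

23.52

Checks: |VM| = 7.800 ✓; ∠(VM, ML) = 90.00° ✓; |ML| = 25.30 ✓; |RL| = 37.91 ✓.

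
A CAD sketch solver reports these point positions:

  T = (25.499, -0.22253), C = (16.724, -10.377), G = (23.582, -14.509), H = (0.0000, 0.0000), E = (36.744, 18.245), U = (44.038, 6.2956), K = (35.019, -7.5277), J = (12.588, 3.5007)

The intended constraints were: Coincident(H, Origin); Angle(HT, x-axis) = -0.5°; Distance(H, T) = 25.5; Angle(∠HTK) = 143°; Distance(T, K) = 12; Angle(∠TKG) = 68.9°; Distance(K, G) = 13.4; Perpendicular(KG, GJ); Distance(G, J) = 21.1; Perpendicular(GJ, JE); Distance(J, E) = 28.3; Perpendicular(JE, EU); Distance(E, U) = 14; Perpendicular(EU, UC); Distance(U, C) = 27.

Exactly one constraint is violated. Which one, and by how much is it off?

Distance(U, C) = 27 — off by 5.00.

H = (0.00, 0.00) ✓; HT at -0.5000° ✓; |HT| = 25.50 ✓; ∠HTK = 143.0° ✓; |TK| = 12.00 ✓; ∠TKG = 68.90° ✓; |KG| = 13.40 ✓; ∠(KG, GJ) = 90.00° ✓; |GJ| = 21.10 ✓; ∠(GJ, JE) = 90.00° ✓; |JE| = 28.30 ✓; ∠(JE, EU) = 90.00° ✓; |EU| = 14.00 ✓; ∠(EU, UC) = 90.00° ✓; |UC| = 32.00 ✗.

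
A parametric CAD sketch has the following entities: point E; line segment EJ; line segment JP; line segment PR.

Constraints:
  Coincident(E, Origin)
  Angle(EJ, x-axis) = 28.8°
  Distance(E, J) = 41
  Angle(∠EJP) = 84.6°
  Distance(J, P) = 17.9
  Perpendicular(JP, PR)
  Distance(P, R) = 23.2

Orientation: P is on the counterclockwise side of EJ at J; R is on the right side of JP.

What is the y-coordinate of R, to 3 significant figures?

47.6

E is at the origin; EJ runs at 28.8° with length 41.0, so J = 41.0·(cos 28.8°, sin 28.8°) = (35.9, 19.8). ∠EJP = 84.6°, so JP runs at 28.8° + (180° − 84.6°) = 124° from the x-axis; with |JP| = 17.9, P = J + 17.9·(cos 124°, sin 124°) = (25.9, 34.6). JP is perpendicular to PR; with |PR| = 23.2 on the right of JP, R = P + 23.2·(0.827, 0.562) = (45.1, 47.6). So R.y = 47.6.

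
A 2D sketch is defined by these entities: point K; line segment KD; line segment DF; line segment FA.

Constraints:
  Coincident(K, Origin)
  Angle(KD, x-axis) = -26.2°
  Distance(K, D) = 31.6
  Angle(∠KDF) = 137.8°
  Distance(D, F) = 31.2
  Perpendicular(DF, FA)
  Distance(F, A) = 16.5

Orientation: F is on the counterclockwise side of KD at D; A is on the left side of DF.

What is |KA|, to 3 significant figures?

54.8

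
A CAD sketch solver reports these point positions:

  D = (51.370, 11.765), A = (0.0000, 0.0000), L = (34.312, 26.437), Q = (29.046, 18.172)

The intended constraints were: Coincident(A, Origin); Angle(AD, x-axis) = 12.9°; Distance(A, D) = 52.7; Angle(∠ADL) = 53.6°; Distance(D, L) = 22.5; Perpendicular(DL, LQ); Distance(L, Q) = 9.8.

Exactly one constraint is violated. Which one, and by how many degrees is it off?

Perpendicular(DL, LQ) — off by 8.20°.

A = (0.00, 0.00) ✓; AD at 12.90° ✓; |AD| = 52.70 ✓; ∠ADL = 53.60° ✓; |DL| = 22.50 ✓; ∠(DL, LQ) = 98.20° ✗; |LQ| = 9.800 ✓.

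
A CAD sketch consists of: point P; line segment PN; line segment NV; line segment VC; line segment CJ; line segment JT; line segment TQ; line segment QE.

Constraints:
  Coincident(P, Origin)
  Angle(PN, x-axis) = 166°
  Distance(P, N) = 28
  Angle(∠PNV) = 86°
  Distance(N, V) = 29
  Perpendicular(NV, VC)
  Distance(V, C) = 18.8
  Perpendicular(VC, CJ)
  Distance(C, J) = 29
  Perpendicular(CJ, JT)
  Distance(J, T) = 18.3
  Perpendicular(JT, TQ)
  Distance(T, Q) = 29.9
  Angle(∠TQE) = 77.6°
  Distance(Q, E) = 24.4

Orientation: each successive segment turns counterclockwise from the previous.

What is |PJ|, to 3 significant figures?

9.34

P is at the origin; PN runs at 166.0° with length 28.0, so N = (-27.2, 6.77). ∠PNV = 86.0° gives NV at -100° from the x-axis; with |NV| = 29.0, V = (-32.2, -21.8). NV is perpendicular to VC, so VC runs at -10.0°; with |VC| = 18.8, C = (-13.7, -25.1). VC ⟂ CJ, so CJ runs at 80.0°; with |CJ| = 29.0, J = (-8.65, 3.51). Then |PJ| = |J − P| = 9.34.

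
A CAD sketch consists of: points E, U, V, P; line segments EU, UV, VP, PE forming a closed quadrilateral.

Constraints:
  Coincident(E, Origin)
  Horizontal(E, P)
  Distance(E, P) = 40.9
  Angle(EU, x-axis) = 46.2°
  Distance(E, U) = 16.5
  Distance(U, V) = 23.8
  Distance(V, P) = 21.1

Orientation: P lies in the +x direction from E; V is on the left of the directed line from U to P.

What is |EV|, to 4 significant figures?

39.25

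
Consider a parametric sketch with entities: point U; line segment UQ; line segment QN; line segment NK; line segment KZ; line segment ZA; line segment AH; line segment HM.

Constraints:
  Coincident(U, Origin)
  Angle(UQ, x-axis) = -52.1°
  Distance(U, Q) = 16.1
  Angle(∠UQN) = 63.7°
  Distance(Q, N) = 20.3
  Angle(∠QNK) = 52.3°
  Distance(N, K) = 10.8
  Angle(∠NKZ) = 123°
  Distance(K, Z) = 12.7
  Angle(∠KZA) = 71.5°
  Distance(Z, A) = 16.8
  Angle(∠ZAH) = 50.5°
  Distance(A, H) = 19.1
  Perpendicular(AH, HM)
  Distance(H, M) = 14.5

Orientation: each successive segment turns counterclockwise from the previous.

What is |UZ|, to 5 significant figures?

9.2283

U is at the origin; UQ runs at -52.1° with length 16.1, so Q = (9.8900, -12.704). ∠UQN = 63.7° gives QN at 64.200° from the x-axis; with |QN| = 20.3, N = (18.725, 5.5722). ∠QNK = 52.3° gives NK at -168.10° from the x-axis; with |NK| = 10.8, K = (8.1573, 3.3452). ∠NKZ = 123.0° gives KZ at -111.10° from the x-axis; with |KZ| = 12.7, Z = (3.5853, -8.5033). Then |UZ| = |Z − U| = 9.2283.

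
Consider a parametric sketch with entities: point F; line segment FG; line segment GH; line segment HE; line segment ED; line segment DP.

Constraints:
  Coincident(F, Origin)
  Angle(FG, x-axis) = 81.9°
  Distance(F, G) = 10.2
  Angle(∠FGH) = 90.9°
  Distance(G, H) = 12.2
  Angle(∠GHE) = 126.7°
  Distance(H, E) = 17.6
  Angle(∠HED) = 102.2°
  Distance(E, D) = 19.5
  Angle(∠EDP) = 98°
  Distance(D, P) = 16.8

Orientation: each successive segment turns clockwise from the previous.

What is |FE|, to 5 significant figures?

23.211

F is at the origin; FG runs at 81.9° with length 10.2, so G = (1.4372, 10.098). ∠FGH = 90.9° gives GH at -7.2000° from the x-axis; with |GH| = 12.2, H = (13.541, 8.5692). ∠GHE = 126.7° gives HE at -60.500° from the x-axis; with |HE| = 17.6, E = (22.208, -6.7491). Then |FE| = |E − F| = 23.211.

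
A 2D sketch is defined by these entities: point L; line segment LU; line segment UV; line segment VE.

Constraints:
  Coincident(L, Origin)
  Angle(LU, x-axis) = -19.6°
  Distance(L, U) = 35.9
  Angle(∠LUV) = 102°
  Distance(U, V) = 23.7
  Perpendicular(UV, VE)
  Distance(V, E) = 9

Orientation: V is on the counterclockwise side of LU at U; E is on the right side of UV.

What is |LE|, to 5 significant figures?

54.013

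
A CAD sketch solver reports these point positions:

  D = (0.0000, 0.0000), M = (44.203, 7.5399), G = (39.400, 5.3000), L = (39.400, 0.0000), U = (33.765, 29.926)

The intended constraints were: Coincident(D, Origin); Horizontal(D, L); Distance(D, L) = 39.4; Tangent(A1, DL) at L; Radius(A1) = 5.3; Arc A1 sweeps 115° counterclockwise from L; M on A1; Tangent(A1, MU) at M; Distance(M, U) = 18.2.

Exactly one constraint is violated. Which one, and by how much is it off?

Distance(M, U) = 18.2 — off by 6.50.

D = (0.00, 0.00) ✓; D.y = 0.00, L.y = 0.00 ✓; |DL| = 39.40 ✓; ∠(GL, LD) = 90.00° ✓; |GL| = 5.300 ✓; bearing(G→M) − bearing(G→L) = 115.0° ✓; |GM| = 5.300 ✓; ∠(GM, MU) = 90.00° ✓; |MU| = 24.70 ✗.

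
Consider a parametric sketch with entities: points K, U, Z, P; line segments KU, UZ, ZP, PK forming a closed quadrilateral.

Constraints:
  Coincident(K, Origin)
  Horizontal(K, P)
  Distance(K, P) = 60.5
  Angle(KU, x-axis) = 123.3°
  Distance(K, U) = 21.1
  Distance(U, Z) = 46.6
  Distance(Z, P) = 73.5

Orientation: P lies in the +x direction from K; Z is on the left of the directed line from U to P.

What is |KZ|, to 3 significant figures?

58.4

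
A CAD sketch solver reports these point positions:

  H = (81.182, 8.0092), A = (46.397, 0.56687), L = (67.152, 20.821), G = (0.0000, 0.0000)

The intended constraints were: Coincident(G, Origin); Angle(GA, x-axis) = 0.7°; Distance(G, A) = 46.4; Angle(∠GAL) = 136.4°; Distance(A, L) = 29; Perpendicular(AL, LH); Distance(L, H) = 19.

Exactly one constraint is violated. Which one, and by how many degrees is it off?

Perpendicular(AL, LH) — off by 3.30°.

G = (0.00, 0.00) ✓; GA at 0.7000° ✓; |GA| = 46.40 ✓; ∠GAL = 136.4° ✓; |AL| = 29.00 ✓; ∠(AL, LH) = 86.70° ✗; |LH| = 19.00 ✓.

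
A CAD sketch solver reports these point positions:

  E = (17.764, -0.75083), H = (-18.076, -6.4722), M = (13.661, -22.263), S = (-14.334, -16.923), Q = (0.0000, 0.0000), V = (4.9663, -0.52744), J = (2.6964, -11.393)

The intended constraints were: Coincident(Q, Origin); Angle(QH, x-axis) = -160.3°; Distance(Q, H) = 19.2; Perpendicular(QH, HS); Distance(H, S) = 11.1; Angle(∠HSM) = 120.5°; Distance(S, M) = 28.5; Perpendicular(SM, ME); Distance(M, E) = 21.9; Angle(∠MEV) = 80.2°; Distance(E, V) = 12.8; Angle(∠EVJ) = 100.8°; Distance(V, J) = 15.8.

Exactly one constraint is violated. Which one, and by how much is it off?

Distance(V, J) = 15.8 — off by 4.70.

Q = (0.00, 0.00) ✓; QH at -160.3° ✓; |QH| = 19.20 ✓; ∠(QH, HS) = 90.00° ✓; |HS| = 11.10 ✓; ∠HSM = 120.5° ✓; |SM| = 28.50 ✓; ∠(SM, ME) = 90.00° ✓; |ME| = 21.90 ✓; ∠MEV = 80.20° ✓; |EV| = 12.80 ✓; ∠EVJ = 100.8° ✓; |VJ| = 11.10 ✗.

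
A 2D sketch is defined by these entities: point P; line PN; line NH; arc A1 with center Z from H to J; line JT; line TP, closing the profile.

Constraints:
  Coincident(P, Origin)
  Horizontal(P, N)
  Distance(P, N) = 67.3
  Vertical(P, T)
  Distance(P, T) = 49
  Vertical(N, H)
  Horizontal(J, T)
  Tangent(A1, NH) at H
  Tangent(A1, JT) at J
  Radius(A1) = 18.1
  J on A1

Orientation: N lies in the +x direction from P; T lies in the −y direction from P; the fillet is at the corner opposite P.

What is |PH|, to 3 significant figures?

74.1

The virtual corner opposite P is at (67.3, -49.0). Since A1 is tangent to NH there, ZH ⟂ NH and A1 meets JT tangentially, so ZJ is at right angles to JT, with radius 18.1, so the center Z sits 18.1 in from both sides at Z = (49.2, -30.9). That places the tangent points at H = (67.3, -30.9) on NH and J = (49.2, -49.0) on JT. Then |PH| = |H − P| = 74.1.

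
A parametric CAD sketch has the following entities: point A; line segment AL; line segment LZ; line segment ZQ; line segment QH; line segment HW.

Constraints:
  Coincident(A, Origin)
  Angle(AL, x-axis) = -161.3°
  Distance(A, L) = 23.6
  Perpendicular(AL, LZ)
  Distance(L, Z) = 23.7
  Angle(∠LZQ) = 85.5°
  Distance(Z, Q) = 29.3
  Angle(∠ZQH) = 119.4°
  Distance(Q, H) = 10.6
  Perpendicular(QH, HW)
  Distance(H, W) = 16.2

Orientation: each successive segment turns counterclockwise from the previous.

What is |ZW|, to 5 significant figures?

26.668

A is at the origin; AL runs at -161.3° with length 23.6, so L = (-22.354, -7.5665). The perpendicularity gives LZ at right angles to AL, so LZ runs at -71.300°; with |LZ| = 23.7, Z = (-14.756, -30.015). ∠LZQ = 85.5° gives ZQ at 23.200° from the x-axis; with |ZQ| = 29.3, Q = (12.175, -18.473). ∠ZQH = 119.4° gives QH at 83.800° from the x-axis; with |QH| = 10.6, H = (13.320, -7.9349). QH is perpendicular to HW, so HW runs at 173.80°; with |HW| = 16.2, W = (-2.7854, -6.1853). Then |ZW| = |W − Z| = 26.668.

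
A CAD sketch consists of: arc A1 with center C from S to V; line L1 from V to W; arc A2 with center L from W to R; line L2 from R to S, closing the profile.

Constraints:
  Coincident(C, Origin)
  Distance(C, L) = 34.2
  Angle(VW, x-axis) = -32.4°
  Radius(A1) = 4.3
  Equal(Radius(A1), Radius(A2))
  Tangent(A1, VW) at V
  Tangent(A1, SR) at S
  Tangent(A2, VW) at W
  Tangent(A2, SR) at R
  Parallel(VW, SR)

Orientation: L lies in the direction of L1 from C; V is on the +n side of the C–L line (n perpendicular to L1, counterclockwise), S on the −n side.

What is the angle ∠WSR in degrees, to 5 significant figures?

14.115°

Tangency of A1 to both parallel lines with radius 4.3 puts V and S at C ± 4.3·n: V = (2.3041, 3.6306), S = (-2.3041, -3.6306). Equal radii place W and R the same way about L: W = L + 4.3·n = (31.180, -14.695), R = L − 4.3·n = (26.572, -21.956). Then cos ∠WSR = SW·SR / (|SW||SR|), giving 14.115°.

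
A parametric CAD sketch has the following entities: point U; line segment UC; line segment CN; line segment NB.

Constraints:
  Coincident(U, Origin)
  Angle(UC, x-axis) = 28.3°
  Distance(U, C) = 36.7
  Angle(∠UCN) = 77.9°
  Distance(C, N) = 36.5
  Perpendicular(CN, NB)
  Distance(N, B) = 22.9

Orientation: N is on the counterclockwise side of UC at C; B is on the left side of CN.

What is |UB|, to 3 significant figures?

31.6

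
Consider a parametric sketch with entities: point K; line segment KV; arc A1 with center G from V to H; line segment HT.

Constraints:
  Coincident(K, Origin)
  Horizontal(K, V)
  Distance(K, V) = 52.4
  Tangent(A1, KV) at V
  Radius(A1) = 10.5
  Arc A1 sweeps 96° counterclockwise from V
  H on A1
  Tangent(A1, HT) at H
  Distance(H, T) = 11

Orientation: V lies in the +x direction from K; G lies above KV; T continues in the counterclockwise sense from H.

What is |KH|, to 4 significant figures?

63.90

A1 meets KV tangentially, so GV is at right angles to KV, so G = V + (0, 10.5) = (52.40, 10.50). On A1, V sits at bearing -90° from G; a 96° counterclockwise sweep puts H at bearing 6°, so H = G + 10.5·(cos 6°, sin 6°) = (62.84, 11.60). Then |KH| = |H − K| = 63.90.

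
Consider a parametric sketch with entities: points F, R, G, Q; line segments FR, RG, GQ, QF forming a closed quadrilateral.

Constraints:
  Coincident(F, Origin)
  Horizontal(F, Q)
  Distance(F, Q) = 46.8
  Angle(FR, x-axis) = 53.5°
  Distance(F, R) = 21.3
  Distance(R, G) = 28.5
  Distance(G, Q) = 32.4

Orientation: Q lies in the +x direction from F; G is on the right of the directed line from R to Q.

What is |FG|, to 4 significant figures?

19.80

F is at the origin; FQ is horizontal with |FQ| = 46.8 and Q in +x, so Q = (46.8, 0). FR runs at 53.5° with |FR| = 21.3, so R = (12.67, 17.12). G is determined by |RG| = 28.5 and |GQ| = 32.4 together: it lies at the intersection of circle(R, 28.5) and circle(Q, 32.4). With |RQ| = 38.18, the foot of the radical line on RQ is 15.98 from R and the perpendicular offset is √(28.5² − 15.98²) = 23.60. Taking the right-of-RQ solution: G = (16.37, -11.14).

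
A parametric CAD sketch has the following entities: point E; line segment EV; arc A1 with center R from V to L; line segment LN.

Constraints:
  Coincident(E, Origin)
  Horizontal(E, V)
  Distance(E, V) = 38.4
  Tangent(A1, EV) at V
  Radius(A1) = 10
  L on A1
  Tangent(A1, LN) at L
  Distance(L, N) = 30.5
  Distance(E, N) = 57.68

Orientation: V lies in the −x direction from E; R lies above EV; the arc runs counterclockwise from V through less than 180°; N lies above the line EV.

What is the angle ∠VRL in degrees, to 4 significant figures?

110.0°

E is at the origin; E and V share the same y with |EV| = 38.4 and V on the −x side, so V = (-38.40, 0.000). The tangent condition forces RV to be normal to EV, so R = V + (0, 10) = (-38.40, 10.00). Since RL ⟂ LN (tangency), |RN| = √(10.0² + 30.5²) = 32.10 regardless of where L sits on A1. So N lies on both circle(E, 57.68) and circle(R, 32.10); the above-EV intersection is N = (-39.45, 42.08). L is the foot of the tangent from N: L = (-29.00, 13.42).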